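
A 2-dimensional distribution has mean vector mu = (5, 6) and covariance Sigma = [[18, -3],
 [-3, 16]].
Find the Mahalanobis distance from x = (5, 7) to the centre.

Step 1 — centre the observation: (x - mu) = (0, 1).

Step 2 — invert Sigma. det(Sigma) = 18·16 - (-3)² = 279.
  Sigma^{-1} = (1/det) · [[d, -b], [-b, a]] = [[0.0573, 0.0108],
 [0.0108, 0.0645]].

Step 3 — form the quadratic (x - mu)^T · Sigma^{-1} · (x - mu):
  Sigma^{-1} · (x - mu) = (0.0108, 0.0645).
  (x - mu)^T · [Sigma^{-1} · (x - mu)] = (0)·(0.0108) + (1)·(0.0645) = 0.0645.

Step 4 — take square root: d = √(0.0645) ≈ 0.254.

d(x, mu) = √(0.0645) ≈ 0.254


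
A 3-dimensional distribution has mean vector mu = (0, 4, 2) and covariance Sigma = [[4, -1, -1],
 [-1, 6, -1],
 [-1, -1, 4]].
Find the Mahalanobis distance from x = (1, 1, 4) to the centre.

Step 1 — centre the observation: (x - mu) = (1, -3, 2).

Step 2 — invert Sigma (cofactor / det for 3×3, or solve directly):
  Sigma^{-1} = [[0.2875, 0.0625, 0.0875],
 [0.0625, 0.1875, 0.0625],
 [0.0875, 0.0625, 0.2875]].

Step 3 — form the quadratic (x - mu)^T · Sigma^{-1} · (x - mu):
  Sigma^{-1} · (x - mu) = (0.275, -0.375, 0.475).
  (x - mu)^T · [Sigma^{-1} · (x - mu)] = (1)·(0.275) + (-3)·(-0.375) + (2)·(0.475) = 2.35.

Step 4 — take square root: d = √(2.35) ≈ 1.533.

d(x, mu) = √(2.35) ≈ 1.533


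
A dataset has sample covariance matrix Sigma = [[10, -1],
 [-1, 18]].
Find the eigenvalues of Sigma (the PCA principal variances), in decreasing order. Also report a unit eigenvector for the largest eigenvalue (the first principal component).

Step 1 — characteristic polynomial of 2×2 Sigma:
  det(Sigma - λI) = λ² - trace · λ + det = 0.
  trace = 10 + 18 = 28, det = 10·18 - (-1)² = 179.
Step 2 — discriminant:
  Δ = trace² - 4·det = 784 - 716 = 68.
Step 3 — eigenvalues:
  λ = (trace ± √Δ)/2 = (28 ± 8.2462)/2,
  λ_1 = 18.1231,  λ_2 = 9.8769.

Step 4 — unit eigenvector for λ_1: solve (Sigma - λ_1 I)v = 0. First row:
  (10 - 18.1231)·v_x + (-1)·v_y = 0, i.e. (-8.1231)·v_x + (-1)·v_y = 0,
  so v ∝ (b, λ_1 - a) = (-1, 8.1231); multiply by -1 so the first entry is positive: u = (1, -8.1231).
  ||u|| = √((1)² + (-8.1231)²) = √(66.9848) ≈ 8.1844,
  v_1 = u/||u|| ≈ (0.1222, -0.9925) (||v_1|| = 1).

λ_1 = 18.1231,  λ_2 = 9.8769;  v_1 ≈ (0.1222, -0.9925)


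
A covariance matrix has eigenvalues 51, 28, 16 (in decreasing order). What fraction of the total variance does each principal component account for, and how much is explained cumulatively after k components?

Step 1 — total variance = trace(Sigma) = Σ λ_i = 51 + 28 + 16 = 95.

Step 2 — fraction explained by component i = λ_i / Σ λ:
  PC1: 51/95 = 0.5368
  PC2: 28/95 = 0.2947
  PC3: 16/95 = 0.1684

Step 3 — cumulative fraction after k components = (λ_1 + ... + λ_k) / Σ λ:
  k = 1: 51/95 = 0.5368
  k = 2: (51 + 28)/95 = 79/95 = 0.8316
  k = 3: (51 + 28 + 16)/95 = 95/95 = 1

Summary (fraction, with percent):

explained: PC1 0.5368 (53.68%), PC2 0.2947 (29.47%), PC3 0.1684 (16.84%);  cumulative: 0.5368, 0.8316, 1


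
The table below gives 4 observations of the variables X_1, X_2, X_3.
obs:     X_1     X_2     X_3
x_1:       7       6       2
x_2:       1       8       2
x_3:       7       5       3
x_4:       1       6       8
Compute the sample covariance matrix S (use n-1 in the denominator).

Step 1 — column means:
  mean(X_1) = (7 + 1 + 7 + 1) / 4 = 16/4 = 4
  mean(X_2) = (6 + 8 + 5 + 6) / 4 = 25/4 = 6.25
  mean(X_3) = (2 + 2 + 3 + 8) / 4 = 15/4 = 3.75

Step 2 — sample covariance S[i,j] = (1/(n-1)) · Σ_k (x_{k,i} - mean_i) · (x_{k,j} - mean_j), with n-1 = 3.
  S[X_1,X_1] = ((3)·(3) + (-3)·(-3) + (3)·(3) + (-3)·(-3)) / 3 = 36/3 = 12
  S[X_1,X_2] = ((3)·(-0.25) + (-3)·(1.75) + (3)·(-1.25) + (-3)·(-0.25)) / 3 = -9/3 = -3
  S[X_1,X_3] = ((3)·(-1.75) + (-3)·(-1.75) + (3)·(-0.75) + (-3)·(4.25)) / 3 = -15/3 = -5
  S[X_2,X_2] = ((-0.25)·(-0.25) + (1.75)·(1.75) + (-1.25)·(-1.25) + (-0.25)·(-0.25)) / 3 = 4.75/3 = 1.5833
  S[X_2,X_3] = ((-0.25)·(-1.75) + (1.75)·(-1.75) + (-1.25)·(-0.75) + (-0.25)·(4.25)) / 3 = -2.75/3 = -0.9167
  S[X_3,X_3] = ((-1.75)·(-1.75) + (-1.75)·(-1.75) + (-0.75)·(-0.75) + (4.25)·(4.25)) / 3 = 24.75/3 = 8.25

S is symmetric (S[j,i] = S[i,j]). Assembling:

S = [[12, -3, -5],
 [-3, 1.5833, -0.9167],
 [-5, -0.9167, 8.25]]


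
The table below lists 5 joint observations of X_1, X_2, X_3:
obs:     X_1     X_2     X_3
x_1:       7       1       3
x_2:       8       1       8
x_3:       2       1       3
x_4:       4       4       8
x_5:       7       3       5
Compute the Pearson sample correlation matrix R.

Step 1 — column means:
  mean(X_1) = (7 + 8 + 2 + 4 + 7) / 5 = 28/5 = 5.6
  mean(X_2) = (1 + 1 + 1 + 4 + 3) / 5 = 10/5 = 2
  mean(X_3) = (3 + 8 + 3 + 8 + 5) / 5 = 27/5 = 5.4

Step 2 — sample variances and covariances s[i,j] = (1/(n-1)) · Σ_k (x_{k,i} - mean_i) · (x_{k,j} - mean_j), with n-1 = 4:
  s[X_1,X_1] = ((1.4)·(1.4) + (2.4)·(2.4) + (-3.6)·(-3.6) + (-1.6)·(-1.6) + (1.4)·(1.4)) / 4 = 25.2/4 = 6.3
  s[X_1,X_2] = ((1.4)·(-1) + (2.4)·(-1) + (-3.6)·(-1) + (-1.6)·(2) + (1.4)·(1)) / 4 = -2/4 = -0.5
  s[X_1,X_3] = ((1.4)·(-2.4) + (2.4)·(2.6) + (-3.6)·(-2.4) + (-1.6)·(2.6) + (1.4)·(-0.4)) / 4 = 6.8/4 = 1.7
  s[X_2,X_2] = ((-1)·(-1) + (-1)·(-1) + (-1)·(-1) + (2)·(2) + (1)·(1)) / 4 = 8/4 = 2
  s[X_2,X_3] = ((-1)·(-2.4) + (-1)·(2.6) + (-1)·(-2.4) + (2)·(2.6) + (1)·(-0.4)) / 4 = 7/4 = 1.75
  s[X_3,X_3] = ((-2.4)·(-2.4) + (2.6)·(2.6) + (-2.4)·(-2.4) + (2.6)·(2.6) + (-0.4)·(-0.4)) / 4 = 25.2/4 = 6.3
  Sample standard deviations s_i = √(s[i,i]):
  s(X_1) = √(6.3) = 2.51
  s(X_2) = √(2) = 1.4142
  s(X_3) = √(6.3) = 2.51

Step 3 — r_{ij} = s_{ij} / (s_i · s_j):
  r[X_1,X_1] = 1 (diagonal).
  r[X_1,X_2] = -0.5 / (2.51 · 1.4142) = -0.5 / 3.5496 = -0.1409
  r[X_1,X_3] = 1.7 / (2.51 · 2.51) = 1.7 / 6.3 = 0.2698
  r[X_2,X_2] = 1 (diagonal).
  r[X_2,X_3] = 1.75 / (1.4142 · 2.51) = 1.75 / 3.5496 = 0.493
  r[X_3,X_3] = 1 (diagonal).

R is symmetric with unit diagonal. Assembling:

R = [[1, -0.1409, 0.2698],
 [-0.1409, 1, 0.493],
 [0.2698, 0.493, 1]]


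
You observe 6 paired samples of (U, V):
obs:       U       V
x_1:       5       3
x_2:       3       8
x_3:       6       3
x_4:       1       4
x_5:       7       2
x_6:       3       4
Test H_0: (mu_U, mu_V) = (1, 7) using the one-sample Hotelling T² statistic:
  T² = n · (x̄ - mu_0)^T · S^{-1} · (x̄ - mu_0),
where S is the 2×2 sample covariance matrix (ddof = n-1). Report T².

Step 1 — sample mean vector:
  mean(U) = (5 + 3 + 6 + 1 + 7 + 3) / 6 = 25/6 = 4.1667
  mean(V) = (3 + 8 + 3 + 4 + 2 + 4) / 6 = 24/6 = 4
  x̄ = (4.1667, 4),  deviation x̄ - mu_0 = (4.1667, 4) - (1, 7) = (3.1667, -3).

Step 2 — sample covariance matrix, S[i,j] = (1/(n-1)) · Σ_k (x_{k,i} - mean_i) · (x_{k,j} - mean_j), divisor n-1 = 5:
  S[U,U] = ((0.8333)·(0.8333) + (-1.1667)·(-1.1667) + (1.8333)·(1.8333) + (-3.1667)·(-3.1667) + (2.8333)·(2.8333) + (-1.1667)·(-1.1667)) / 5 = 24.8333/5 = 4.9667
  S[U,V] = ((0.8333)·(-1) + (-1.1667)·(4) + (1.8333)·(-1) + (-3.1667)·(0) + (2.8333)·(-2) + (-1.1667)·(0)) / 5 = -13/5 = -2.6
  S[V,V] = ((-1)·(-1) + (4)·(4) + (-1)·(-1) + (0)·(0) + (-2)·(-2) + (0)·(0)) / 5 = 22/5 = 4.4
  S = [[4.9667, -2.6],
 [-2.6, 4.4]].

Step 3 — invert S. det(S) = 4.9667·4.4 - (-2.6)² = 15.0933.
  S^{-1} = (1/det) · [[d, -b], [-b, a]] = [[0.2915, 0.1723],
 [0.1723, 0.3291]].

Step 4 — quadratic form (x̄ - mu_0)^T · S^{-1} · (x̄ - mu_0):
  S^{-1} · (x̄ - mu_0) = (0.4064, -0.4417),
  (x̄ - mu_0)^T · [...] = (3.1667)·(0.4064) + (-3)·(-0.4417) = 2.6119.

Step 5 — scale by n: T² = 6 · 2.6119 = 15.6714.

T² ≈ 15.6714


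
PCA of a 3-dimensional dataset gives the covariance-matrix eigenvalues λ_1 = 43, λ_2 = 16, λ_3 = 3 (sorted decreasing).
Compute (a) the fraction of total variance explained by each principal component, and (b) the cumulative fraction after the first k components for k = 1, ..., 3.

Step 1 — total variance = trace(Sigma) = Σ λ_i = 43 + 16 + 3 = 62.

Step 2 — fraction explained by component i = λ_i / Σ λ:
  PC1: 43/62 = 0.6935
  PC2: 16/62 = 0.2581
  PC3: 3/62 = 0.0484

Step 3 — cumulative fraction after k components = (λ_1 + ... + λ_k) / Σ λ:
  k = 1: 43/62 = 0.6935
  k = 2: (43 + 16)/62 = 59/62 = 0.9516
  k = 3: (43 + 16 + 3)/62 = 62/62 = 1

Summary (fraction, with percent):

explained: PC1 0.6935 (69.35%), PC2 0.2581 (25.81%), PC3 0.0484 (4.84%);  cumulative: 0.6935, 0.9516, 1


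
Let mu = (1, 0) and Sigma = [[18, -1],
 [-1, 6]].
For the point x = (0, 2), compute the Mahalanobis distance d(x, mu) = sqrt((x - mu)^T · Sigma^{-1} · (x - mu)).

Step 1 — centre the observation: (x - mu) = (-1, 2).

Step 2 — invert Sigma. det(Sigma) = 18·6 - (-1)² = 107.
  Sigma^{-1} = (1/det) · [[d, -b], [-b, a]] = [[0.0561, 0.0093],
 [0.0093, 0.1682]].

Step 3 — form the quadratic (x - mu)^T · Sigma^{-1} · (x - mu):
  Sigma^{-1} · (x - mu) = (-0.0374, 0.3271).
  (x - mu)^T · [Sigma^{-1} · (x - mu)] = (-1)·(-0.0374) + (2)·(0.3271) = 0.6916.

Step 4 — take square root: d = √(0.6916) ≈ 0.8316.

d(x, mu) = √(0.6916) ≈ 0.8316


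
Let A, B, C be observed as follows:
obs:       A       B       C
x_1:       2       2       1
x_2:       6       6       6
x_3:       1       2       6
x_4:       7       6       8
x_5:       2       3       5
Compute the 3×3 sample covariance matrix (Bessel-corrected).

Step 1 — column means:
  mean(A) = (2 + 6 + 1 + 7 + 2) / 5 = 18/5 = 3.6
  mean(B) = (2 + 6 + 2 + 6 + 3) / 5 = 19/5 = 3.8
  mean(C) = (1 + 6 + 6 + 8 + 5) / 5 = 26/5 = 5.2

Step 2 — sample covariance S[i,j] = (1/(n-1)) · Σ_k (x_{k,i} - mean_i) · (x_{k,j} - mean_j), with n-1 = 4.
  S[A,A] = ((-1.6)·(-1.6) + (2.4)·(2.4) + (-2.6)·(-2.6) + (3.4)·(3.4) + (-1.6)·(-1.6)) / 4 = 29.2/4 = 7.3
  S[A,B] = ((-1.6)·(-1.8) + (2.4)·(2.2) + (-2.6)·(-1.8) + (3.4)·(2.2) + (-1.6)·(-0.8)) / 4 = 21.6/4 = 5.4
  S[A,C] = ((-1.6)·(-4.2) + (2.4)·(0.8) + (-2.6)·(0.8) + (3.4)·(2.8) + (-1.6)·(-0.2)) / 4 = 16.4/4 = 4.1
  S[B,B] = ((-1.8)·(-1.8) + (2.2)·(2.2) + (-1.8)·(-1.8) + (2.2)·(2.2) + (-0.8)·(-0.8)) / 4 = 16.8/4 = 4.2
  S[B,C] = ((-1.8)·(-4.2) + (2.2)·(0.8) + (-1.8)·(0.8) + (2.2)·(2.8) + (-0.8)·(-0.2)) / 4 = 14.2/4 = 3.55
  S[C,C] = ((-4.2)·(-4.2) + (0.8)·(0.8) + (0.8)·(0.8) + (2.8)·(2.8) + (-0.2)·(-0.2)) / 4 = 26.8/4 = 6.7

S is symmetric (S[j,i] = S[i,j]). Assembling:

S = [[7.3, 5.4, 4.1],
 [5.4, 4.2, 3.55],
 [4.1, 3.55, 6.7]]


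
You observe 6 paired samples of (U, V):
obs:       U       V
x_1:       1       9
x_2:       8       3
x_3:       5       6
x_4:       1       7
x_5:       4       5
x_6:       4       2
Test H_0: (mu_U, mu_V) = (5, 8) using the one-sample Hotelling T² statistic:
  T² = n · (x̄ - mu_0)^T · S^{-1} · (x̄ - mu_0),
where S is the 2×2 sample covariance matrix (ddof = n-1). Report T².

Step 1 — sample mean vector:
  mean(U) = (1 + 8 + 5 + 1 + 4 + 4) / 6 = 23/6 = 3.8333
  mean(V) = (9 + 3 + 6 + 7 + 5 + 2) / 6 = 32/6 = 5.3333
  x̄ = (3.8333, 5.3333),  deviation x̄ - mu_0 = (3.8333, 5.3333) - (5, 8) = (-1.1667, -2.6667).

Step 2 — sample covariance matrix, S[i,j] = (1/(n-1)) · Σ_k (x_{k,i} - mean_i) · (x_{k,j} - mean_j), divisor n-1 = 5:
  S[U,U] = ((-2.8333)·(-2.8333) + (4.1667)·(4.1667) + (1.1667)·(1.1667) + (-2.8333)·(-2.8333) + (0.1667)·(0.1667) + (0.1667)·(0.1667)) / 5 = 34.8333/5 = 6.9667
  S[U,V] = ((-2.8333)·(3.6667) + (4.1667)·(-2.3333) + (1.1667)·(0.6667) + (-2.8333)·(1.6667) + (0.1667)·(-0.3333) + (0.1667)·(-3.3333)) / 5 = -24.6667/5 = -4.9333
  S[V,V] = ((3.6667)·(3.6667) + (-2.3333)·(-2.3333) + (0.6667)·(0.6667) + (1.6667)·(1.6667) + (-0.3333)·(-0.3333) + (-3.3333)·(-3.3333)) / 5 = 33.3333/5 = 6.6667
  S = [[6.9667, -4.9333],
 [-4.9333, 6.6667]].

Step 3 — invert S. det(S) = 6.9667·6.6667 - (-4.9333)² = 22.1067.
  S^{-1} = (1/det) · [[d, -b], [-b, a]] = [[0.3016, 0.2232],
 [0.2232, 0.3151]].

Step 4 — quadratic form (x̄ - mu_0)^T · S^{-1} · (x̄ - mu_0):
  S^{-1} · (x̄ - mu_0) = (-0.9469, -1.1007),
  (x̄ - mu_0)^T · [...] = (-1.1667)·(-0.9469) + (-2.6667)·(-1.1007) = 4.04.

Step 5 — scale by n: T² = 6 · 4.04 = 24.24.

T² ≈ 24.24


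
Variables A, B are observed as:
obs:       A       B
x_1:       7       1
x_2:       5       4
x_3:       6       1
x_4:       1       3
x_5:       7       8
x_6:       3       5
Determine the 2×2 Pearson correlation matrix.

Step 1 — column means:
  mean(A) = (7 + 5 + 6 + 1 + 7 + 3) / 6 = 29/6 = 4.8333
  mean(B) = (1 + 4 + 1 + 3 + 8 + 5) / 6 = 22/6 = 3.6667

Step 2 — sample variances and covariances s[i,j] = (1/(n-1)) · Σ_k (x_{k,i} - mean_i) · (x_{k,j} - mean_j), with n-1 = 5:
  s[A,A] = ((2.1667)·(2.1667) + (0.1667)·(0.1667) + (1.1667)·(1.1667) + (-3.8333)·(-3.8333) + (2.1667)·(2.1667) + (-1.8333)·(-1.8333)) / 5 = 28.8333/5 = 5.7667
  s[A,B] = ((2.1667)·(-2.6667) + (0.1667)·(0.3333) + (1.1667)·(-2.6667) + (-3.8333)·(-0.6667) + (2.1667)·(4.3333) + (-1.8333)·(1.3333)) / 5 = 0.6667/5 = 0.1333
  s[B,B] = ((-2.6667)·(-2.6667) + (0.3333)·(0.3333) + (-2.6667)·(-2.6667) + (-0.6667)·(-0.6667) + (4.3333)·(4.3333) + (1.3333)·(1.3333)) / 5 = 35.3333/5 = 7.0667
  Sample standard deviations s_i = √(s[i,i]):
  s(A) = √(5.7667) = 2.4014
  s(B) = √(7.0667) = 2.6583

Step 3 — r_{ij} = s_{ij} / (s_i · s_j):
  r[A,A] = 1 (diagonal).
  r[A,B] = 0.1333 / (2.4014 · 2.6583) = 0.1333 / 6.3837 = 0.0209
  r[B,B] = 1 (diagonal).

R is symmetric with unit diagonal. Assembling:

R = [[1, 0.0209],
 [0.0209, 1]]


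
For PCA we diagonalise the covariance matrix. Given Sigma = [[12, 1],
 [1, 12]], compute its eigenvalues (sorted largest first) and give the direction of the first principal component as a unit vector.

Step 1 — characteristic polynomial of 2×2 Sigma:
  det(Sigma - λI) = λ² - trace · λ + det = 0.
  trace = 12 + 12 = 24, det = 12·12 - (1)² = 143.
Step 2 — discriminant:
  Δ = trace² - 4·det = 576 - 572 = 4.
Step 3 — eigenvalues:
  λ = (trace ± √Δ)/2 = (24 ± 2)/2,
  λ_1 = 13,  λ_2 = 11.

Step 4 — unit eigenvector for λ_1: solve (Sigma - λ_1 I)v = 0. First row:
  (12 - 13)·v_x + (1)·v_y = 0, i.e. (-1)·v_x + (1)·v_y = 0,
  so v ∝ (b, λ_1 - a) = (1, 1) = u.
  ||u|| = √((1)² + (1)²) = √(2) ≈ 1.4142,
  v_1 = u/||u|| ≈ (0.7071, 0.7071) (||v_1|| = 1).

λ_1 = 13,  λ_2 = 11;  v_1 ≈ (0.7071, 0.7071)


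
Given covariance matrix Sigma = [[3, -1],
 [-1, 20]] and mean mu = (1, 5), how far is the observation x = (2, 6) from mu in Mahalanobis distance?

Step 1 — centre the observation: (x - mu) = (1, 1).

Step 2 — invert Sigma. det(Sigma) = 3·20 - (-1)² = 59.
  Sigma^{-1} = (1/det) · [[d, -b], [-b, a]] = [[0.339, 0.0169],
 [0.0169, 0.0508]].

Step 3 — form the quadratic (x - mu)^T · Sigma^{-1} · (x - mu):
  Sigma^{-1} · (x - mu) = (0.3559, 0.0678).
  (x - mu)^T · [Sigma^{-1} · (x - mu)] = (1)·(0.3559) + (1)·(0.0678) = 0.4237.

Step 4 — take square root: d = √(0.4237) ≈ 0.6509.

d(x, mu) = √(0.4237) ≈ 0.6509


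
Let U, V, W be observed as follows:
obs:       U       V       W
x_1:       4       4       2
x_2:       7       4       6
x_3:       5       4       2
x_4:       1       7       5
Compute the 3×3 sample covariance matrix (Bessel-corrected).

Step 1 — column means:
  mean(U) = (4 + 7 + 5 + 1) / 4 = 17/4 = 4.25
  mean(V) = (4 + 4 + 4 + 7) / 4 = 19/4 = 4.75
  mean(W) = (2 + 6 + 2 + 5) / 4 = 15/4 = 3.75

Step 2 — sample covariance S[i,j] = (1/(n-1)) · Σ_k (x_{k,i} - mean_i) · (x_{k,j} - mean_j), with n-1 = 3.
  S[U,U] = ((-0.25)·(-0.25) + (2.75)·(2.75) + (0.75)·(0.75) + (-3.25)·(-3.25)) / 3 = 18.75/3 = 6.25
  S[U,V] = ((-0.25)·(-0.75) + (2.75)·(-0.75) + (0.75)·(-0.75) + (-3.25)·(2.25)) / 3 = -9.75/3 = -3.25
  S[U,W] = ((-0.25)·(-1.75) + (2.75)·(2.25) + (0.75)·(-1.75) + (-3.25)·(1.25)) / 3 = 1.25/3 = 0.4167
  S[V,V] = ((-0.75)·(-0.75) + (-0.75)·(-0.75) + (-0.75)·(-0.75) + (2.25)·(2.25)) / 3 = 6.75/3 = 2.25
  S[V,W] = ((-0.75)·(-1.75) + (-0.75)·(2.25) + (-0.75)·(-1.75) + (2.25)·(1.25)) / 3 = 3.75/3 = 1.25
  S[W,W] = ((-1.75)·(-1.75) + (2.25)·(2.25) + (-1.75)·(-1.75) + (1.25)·(1.25)) / 3 = 12.75/3 = 4.25

S is symmetric (S[j,i] = S[i,j]). Assembling:

S = [[6.25, -3.25, 0.4167],
 [-3.25, 2.25, 1.25],
 [0.4167, 1.25, 4.25]]


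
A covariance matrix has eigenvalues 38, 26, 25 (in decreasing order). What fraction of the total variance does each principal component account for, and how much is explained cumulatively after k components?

Step 1 — total variance = trace(Sigma) = Σ λ_i = 38 + 26 + 25 = 89.

Step 2 — fraction explained by component i = λ_i / Σ λ:
  PC1: 38/89 = 0.427
  PC2: 26/89 = 0.2921
  PC3: 25/89 = 0.2809

Step 3 — cumulative fraction after k components = (λ_1 + ... + λ_k) / Σ λ:
  k = 1: 38/89 = 0.427
  k = 2: (38 + 26)/89 = 64/89 = 0.7191
  k = 3: (38 + 26 + 25)/89 = 89/89 = 1

Summary (fraction, with percent):

explained: PC1 0.427 (42.7%), PC2 0.2921 (29.21%), PC3 0.2809 (28.09%);  cumulative: 0.427, 0.7191, 1


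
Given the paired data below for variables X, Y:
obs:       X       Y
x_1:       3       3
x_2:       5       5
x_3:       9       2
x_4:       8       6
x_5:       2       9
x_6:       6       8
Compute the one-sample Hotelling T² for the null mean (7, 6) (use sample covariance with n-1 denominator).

Step 1 — sample mean vector:
  mean(X) = (3 + 5 + 9 + 8 + 2 + 6) / 6 = 33/6 = 5.5
  mean(Y) = (3 + 5 + 2 + 6 + 9 + 8) / 6 = 33/6 = 5.5
  x̄ = (5.5, 5.5),  deviation x̄ - mu_0 = (5.5, 5.5) - (7, 6) = (-1.5, -0.5).

Step 2 — sample covariance matrix, S[i,j] = (1/(n-1)) · Σ_k (x_{k,i} - mean_i) · (x_{k,j} - mean_j), divisor n-1 = 5:
  S[X,X] = ((-2.5)·(-2.5) + (-0.5)·(-0.5) + (3.5)·(3.5) + (2.5)·(2.5) + (-3.5)·(-3.5) + (0.5)·(0.5)) / 5 = 37.5/5 = 7.5
  S[X,Y] = ((-2.5)·(-2.5) + (-0.5)·(-0.5) + (3.5)·(-3.5) + (2.5)·(0.5) + (-3.5)·(3.5) + (0.5)·(2.5)) / 5 = -15.5/5 = -3.1
  S[Y,Y] = ((-2.5)·(-2.5) + (-0.5)·(-0.5) + (-3.5)·(-3.5) + (0.5)·(0.5) + (3.5)·(3.5) + (2.5)·(2.5)) / 5 = 37.5/5 = 7.5
  S = [[7.5, -3.1],
 [-3.1, 7.5]].

Step 3 — invert S. det(S) = 7.5·7.5 - (-3.1)² = 46.64.
  S^{-1} = (1/det) · [[d, -b], [-b, a]] = [[0.1608, 0.0665],
 [0.0665, 0.1608]].

Step 4 — quadratic form (x̄ - mu_0)^T · S^{-1} · (x̄ - mu_0):
  S^{-1} · (x̄ - mu_0) = (-0.2744, -0.1801),
  (x̄ - mu_0)^T · [...] = (-1.5)·(-0.2744) + (-0.5)·(-0.1801) = 0.5017.

Step 5 — scale by n: T² = 6 · 0.5017 = 3.0103.

T² ≈ 3.0103


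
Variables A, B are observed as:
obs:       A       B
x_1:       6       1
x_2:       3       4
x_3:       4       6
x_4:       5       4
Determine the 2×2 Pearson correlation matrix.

Step 1 — column means:
  mean(A) = (6 + 3 + 4 + 5) / 4 = 18/4 = 4.5
  mean(B) = (1 + 4 + 6 + 4) / 4 = 15/4 = 3.75

Step 2 — sample variances and covariances s[i,j] = (1/(n-1)) · Σ_k (x_{k,i} - mean_i) · (x_{k,j} - mean_j), with n-1 = 3:
  s[A,A] = ((1.5)·(1.5) + (-1.5)·(-1.5) + (-0.5)·(-0.5) + (0.5)·(0.5)) / 3 = 5/3 = 1.6667
  s[A,B] = ((1.5)·(-2.75) + (-1.5)·(0.25) + (-0.5)·(2.25) + (0.5)·(0.25)) / 3 = -5.5/3 = -1.8333
  s[B,B] = ((-2.75)·(-2.75) + (0.25)·(0.25) + (2.25)·(2.25) + (0.25)·(0.25)) / 3 = 12.75/3 = 4.25
  Sample standard deviations s_i = √(s[i,i]):
  s(A) = √(1.6667) = 1.291
  s(B) = √(4.25) = 2.0616

Step 3 — r_{ij} = s_{ij} / (s_i · s_j):
  r[A,A] = 1 (diagonal).
  r[A,B] = -1.8333 / (1.291 · 2.0616) = -1.8333 / 2.6615 = -0.6888
  r[B,B] = 1 (diagonal).

R is symmetric with unit diagonal. Assembling:

R = [[1, -0.6888],
 [-0.6888, 1]]


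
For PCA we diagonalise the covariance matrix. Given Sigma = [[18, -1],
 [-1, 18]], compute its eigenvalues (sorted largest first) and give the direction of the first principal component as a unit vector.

Step 1 — characteristic polynomial of 2×2 Sigma:
  det(Sigma - λI) = λ² - trace · λ + det = 0.
  trace = 18 + 18 = 36, det = 18·18 - (-1)² = 323.
Step 2 — discriminant:
  Δ = trace² - 4·det = 1296 - 1292 = 4.
Step 3 — eigenvalues:
  λ = (trace ± √Δ)/2 = (36 ± 2)/2,
  λ_1 = 19,  λ_2 = 17.

Step 4 — unit eigenvector for λ_1: solve (Sigma - λ_1 I)v = 0. First row:
  (18 - 19)·v_x + (-1)·v_y = 0, i.e. (-1)·v_x + (-1)·v_y = 0,
  so v ∝ (b, λ_1 - a) = (-1, 1); multiply by -1 so the first entry is positive: u = (1, -1).
  ||u|| = √((1)² + (-1)²) = √(2) ≈ 1.4142,
  v_1 = u/||u|| ≈ (0.7071, -0.7071) (||v_1|| = 1).

λ_1 = 19,  λ_2 = 17;  v_1 ≈ (0.7071, -0.7071)


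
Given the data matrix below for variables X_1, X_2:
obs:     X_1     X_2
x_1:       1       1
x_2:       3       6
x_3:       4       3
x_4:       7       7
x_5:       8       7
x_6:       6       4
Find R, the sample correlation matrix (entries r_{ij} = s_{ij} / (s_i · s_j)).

Step 1 — column means:
  mean(X_1) = (1 + 3 + 4 + 7 + 8 + 6) / 6 = 29/6 = 4.8333
  mean(X_2) = (1 + 6 + 3 + 7 + 7 + 4) / 6 = 28/6 = 4.6667

Step 2 — sample variances and covariances s[i,j] = (1/(n-1)) · Σ_k (x_{k,i} - mean_i) · (x_{k,j} - mean_j), with n-1 = 5:
  s[X_1,X_1] = ((-3.8333)·(-3.8333) + (-1.8333)·(-1.8333) + (-0.8333)·(-0.8333) + (2.1667)·(2.1667) + (3.1667)·(3.1667) + (1.1667)·(1.1667)) / 5 = 34.8333/5 = 6.9667
  s[X_1,X_2] = ((-3.8333)·(-3.6667) + (-1.8333)·(1.3333) + (-0.8333)·(-1.6667) + (2.1667)·(2.3333) + (3.1667)·(2.3333) + (1.1667)·(-0.6667)) / 5 = 24.6667/5 = 4.9333
  s[X_2,X_2] = ((-3.6667)·(-3.6667) + (1.3333)·(1.3333) + (-1.6667)·(-1.6667) + (2.3333)·(2.3333) + (2.3333)·(2.3333) + (-0.6667)·(-0.6667)) / 5 = 29.3333/5 = 5.8667
  Sample standard deviations s_i = √(s[i,i]):
  s(X_1) = √(6.9667) = 2.6394
  s(X_2) = √(5.8667) = 2.4221

Step 3 — r_{ij} = s_{ij} / (s_i · s_j):
  r[X_1,X_1] = 1 (diagonal).
  r[X_1,X_2] = 4.9333 / (2.6394 · 2.4221) = 4.9333 / 6.3931 = 0.7717
  r[X_2,X_2] = 1 (diagonal).

R is symmetric with unit diagonal. Assembling:

R = [[1, 0.7717],
 [0.7717, 1]]


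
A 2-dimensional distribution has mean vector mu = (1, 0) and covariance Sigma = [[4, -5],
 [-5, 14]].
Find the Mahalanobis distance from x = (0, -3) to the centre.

Step 1 — centre the observation: (x - mu) = (-1, -3).

Step 2 — invert Sigma. det(Sigma) = 4·14 - (-5)² = 31.
  Sigma^{-1} = (1/det) · [[d, -b], [-b, a]] = [[0.4516, 0.1613],
 [0.1613, 0.129]].

Step 3 — form the quadratic (x - mu)^T · Sigma^{-1} · (x - mu):
  Sigma^{-1} · (x - mu) = (-0.9355, -0.5484).
  (x - mu)^T · [Sigma^{-1} · (x - mu)] = (-1)·(-0.9355) + (-3)·(-0.5484) = 2.5806.

Step 4 — take square root: d = √(2.5806) ≈ 1.6064.

d(x, mu) = √(2.5806) ≈ 1.6064


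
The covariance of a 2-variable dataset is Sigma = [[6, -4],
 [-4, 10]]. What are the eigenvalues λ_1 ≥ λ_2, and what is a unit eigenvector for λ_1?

Step 1 — characteristic polynomial of 2×2 Sigma:
  det(Sigma - λI) = λ² - trace · λ + det = 0.
  trace = 6 + 10 = 16, det = 6·10 - (-4)² = 44.
Step 2 — discriminant:
  Δ = trace² - 4·det = 256 - 176 = 80.
Step 3 — eigenvalues:
  λ = (trace ± √Δ)/2 = (16 ± 8.9443)/2,
  λ_1 = 12.4721,  λ_2 = 3.5279.

Step 4 — unit eigenvector for λ_1: solve (Sigma - λ_1 I)v = 0. First row:
  (6 - 12.4721)·v_x + (-4)·v_y = 0, i.e. (-6.4721)·v_x + (-4)·v_y = 0,
  so v ∝ (b, λ_1 - a) = (-4, 6.4721); multiply by -1 so the first entry is positive: u = (4, -6.4721).
  ||u|| = √((4)² + (-6.4721)²) = √(57.8885) ≈ 7.6085,
  v_1 = u/||u|| ≈ (0.5257, -0.8507) (||v_1|| = 1).

λ_1 = 12.4721,  λ_2 = 3.5279;  v_1 ≈ (0.5257, -0.8507)


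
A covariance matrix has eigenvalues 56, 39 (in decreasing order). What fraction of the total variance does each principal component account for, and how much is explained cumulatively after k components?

Step 1 — total variance = trace(Sigma) = Σ λ_i = 56 + 39 = 95.

Step 2 — fraction explained by component i = λ_i / Σ λ:
  PC1: 56/95 = 0.5895
  PC2: 39/95 = 0.4105

Step 3 — cumulative fraction after k components = (λ_1 + ... + λ_k) / Σ λ:
  k = 1: 56/95 = 0.5895
  k = 2: (56 + 39)/95 = 95/95 = 1

Summary (fraction, with percent):

explained: PC1 0.5895 (58.95%), PC2 0.4105 (41.05%);  cumulative: 0.5895, 1


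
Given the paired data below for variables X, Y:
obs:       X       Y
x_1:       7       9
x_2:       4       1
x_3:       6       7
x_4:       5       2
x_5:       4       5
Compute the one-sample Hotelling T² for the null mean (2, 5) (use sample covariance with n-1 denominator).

Step 1 — sample mean vector:
  mean(X) = (7 + 4 + 6 + 5 + 4) / 5 = 26/5 = 5.2
  mean(Y) = (9 + 1 + 7 + 2 + 5) / 5 = 24/5 = 4.8
  x̄ = (5.2, 4.8),  deviation x̄ - mu_0 = (5.2, 4.8) - (2, 5) = (3.2, -0.2).

Step 2 — sample covariance matrix, S[i,j] = (1/(n-1)) · Σ_k (x_{k,i} - mean_i) · (x_{k,j} - mean_j), divisor n-1 = 4:
  S[X,X] = ((1.8)·(1.8) + (-1.2)·(-1.2) + (0.8)·(0.8) + (-0.2)·(-0.2) + (-1.2)·(-1.2)) / 4 = 6.8/4 = 1.7
  S[X,Y] = ((1.8)·(4.2) + (-1.2)·(-3.8) + (0.8)·(2.2) + (-0.2)·(-2.8) + (-1.2)·(0.2)) / 4 = 14.2/4 = 3.55
  S[Y,Y] = ((4.2)·(4.2) + (-3.8)·(-3.8) + (2.2)·(2.2) + (-2.8)·(-2.8) + (0.2)·(0.2)) / 4 = 44.8/4 = 11.2
  S = [[1.7, 3.55],
 [3.55, 11.2]].

Step 3 — invert S. det(S) = 1.7·11.2 - (3.55)² = 6.4375.
  S^{-1} = (1/det) · [[d, -b], [-b, a]] = [[1.7398, -0.5515],
 [-0.5515, 0.2641]].

Step 4 — quadratic form (x̄ - mu_0)^T · S^{-1} · (x̄ - mu_0):
  S^{-1} · (x̄ - mu_0) = (5.6777, -1.8175),
  (x̄ - mu_0)^T · [...] = (3.2)·(5.6777) + (-0.2)·(-1.8175) = 18.532.

Step 5 — scale by n: T² = 5 · 18.532 = 92.6602.

T² ≈ 92.6602


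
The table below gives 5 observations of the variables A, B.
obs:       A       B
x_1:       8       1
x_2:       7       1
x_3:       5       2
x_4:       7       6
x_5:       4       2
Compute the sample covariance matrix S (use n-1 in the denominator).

Step 1 — column means:
  mean(A) = (8 + 7 + 5 + 7 + 4) / 5 = 31/5 = 6.2
  mean(B) = (1 + 1 + 2 + 6 + 2) / 5 = 12/5 = 2.4

Step 2 — sample covariance S[i,j] = (1/(n-1)) · Σ_k (x_{k,i} - mean_i) · (x_{k,j} - mean_j), with n-1 = 4.
  S[A,A] = ((1.8)·(1.8) + (0.8)·(0.8) + (-1.2)·(-1.2) + (0.8)·(0.8) + (-2.2)·(-2.2)) / 4 = 10.8/4 = 2.7
  S[A,B] = ((1.8)·(-1.4) + (0.8)·(-1.4) + (-1.2)·(-0.4) + (0.8)·(3.6) + (-2.2)·(-0.4)) / 4 = 0.6/4 = 0.15
  S[B,B] = ((-1.4)·(-1.4) + (-1.4)·(-1.4) + (-0.4)·(-0.4) + (3.6)·(3.6) + (-0.4)·(-0.4)) / 4 = 17.2/4 = 4.3

S is symmetric (S[j,i] = S[i,j]). Assembling:

S = [[2.7, 0.15],
 [0.15, 4.3]]


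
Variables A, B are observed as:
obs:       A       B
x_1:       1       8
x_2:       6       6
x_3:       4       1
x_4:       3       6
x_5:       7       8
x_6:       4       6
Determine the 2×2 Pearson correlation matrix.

Step 1 — column means:
  mean(A) = (1 + 6 + 4 + 3 + 7 + 4) / 6 = 25/6 = 4.1667
  mean(B) = (8 + 6 + 1 + 6 + 8 + 6) / 6 = 35/6 = 5.8333

Step 2 — sample variances and covariances s[i,j] = (1/(n-1)) · Σ_k (x_{k,i} - mean_i) · (x_{k,j} - mean_j), with n-1 = 5:
  s[A,A] = ((-3.1667)·(-3.1667) + (1.8333)·(1.8333) + (-0.1667)·(-0.1667) + (-1.1667)·(-1.1667) + (2.8333)·(2.8333) + (-0.1667)·(-0.1667)) / 5 = 22.8333/5 = 4.5667
  s[A,B] = ((-3.1667)·(2.1667) + (1.8333)·(0.1667) + (-0.1667)·(-4.8333) + (-1.1667)·(0.1667) + (2.8333)·(2.1667) + (-0.1667)·(0.1667)) / 5 = 0.1667/5 = 0.0333
  s[B,B] = ((2.1667)·(2.1667) + (0.1667)·(0.1667) + (-4.8333)·(-4.8333) + (0.1667)·(0.1667) + (2.1667)·(2.1667) + (0.1667)·(0.1667)) / 5 = 32.8333/5 = 6.5667
  Sample standard deviations s_i = √(s[i,i]):
  s(A) = √(4.5667) = 2.137
  s(B) = √(6.5667) = 2.5626

Step 3 — r_{ij} = s_{ij} / (s_i · s_j):
  r[A,A] = 1 (diagonal).
  r[A,B] = 0.0333 / (2.137 · 2.5626) = 0.0333 / 5.4761 = 0.0061
  r[B,B] = 1 (diagonal).

R is symmetric with unit diagonal. Assembling:

R = [[1, 0.0061],
 [0.0061, 1]]


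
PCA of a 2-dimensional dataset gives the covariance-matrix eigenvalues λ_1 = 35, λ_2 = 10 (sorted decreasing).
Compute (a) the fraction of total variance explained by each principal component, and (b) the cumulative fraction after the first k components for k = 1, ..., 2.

Step 1 — total variance = trace(Sigma) = Σ λ_i = 35 + 10 = 45.

Step 2 — fraction explained by component i = λ_i / Σ λ:
  PC1: 35/45 = 0.7778
  PC2: 10/45 = 0.2222

Step 3 — cumulative fraction after k components = (λ_1 + ... + λ_k) / Σ λ:
  k = 1: 35/45 = 0.7778
  k = 2: (35 + 10)/45 = 45/45 = 1

Summary (fraction, with percent):

explained: PC1 0.7778 (77.78%), PC2 0.2222 (22.22%);  cumulative: 0.7778, 1


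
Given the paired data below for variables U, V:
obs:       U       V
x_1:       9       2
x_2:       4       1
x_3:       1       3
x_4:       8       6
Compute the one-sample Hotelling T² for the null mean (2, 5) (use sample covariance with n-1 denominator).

Step 1 — sample mean vector:
  mean(U) = (9 + 4 + 1 + 8) / 4 = 22/4 = 5.5
  mean(V) = (2 + 1 + 3 + 6) / 4 = 12/4 = 3
  x̄ = (5.5, 3),  deviation x̄ - mu_0 = (5.5, 3) - (2, 5) = (3.5, -2).

Step 2 — sample covariance matrix, S[i,j] = (1/(n-1)) · Σ_k (x_{k,i} - mean_i) · (x_{k,j} - mean_j), divisor n-1 = 3:
  S[U,U] = ((3.5)·(3.5) + (-1.5)·(-1.5) + (-4.5)·(-4.5) + (2.5)·(2.5)) / 3 = 41/3 = 13.6667
  S[U,V] = ((3.5)·(-1) + (-1.5)·(-2) + (-4.5)·(0) + (2.5)·(3)) / 3 = 7/3 = 2.3333
  S[V,V] = ((-1)·(-1) + (-2)·(-2) + (0)·(0) + (3)·(3)) / 3 = 14/3 = 4.6667
  S = [[13.6667, 2.3333],
 [2.3333, 4.6667]].

Step 3 — invert S. det(S) = 13.6667·4.6667 - (2.3333)² = 58.3333.
  S^{-1} = (1/det) · [[d, -b], [-b, a]] = [[0.08, -0.04],
 [-0.04, 0.2343]].

Step 4 — quadratic form (x̄ - mu_0)^T · S^{-1} · (x̄ - mu_0):
  S^{-1} · (x̄ - mu_0) = (0.36, -0.6086),
  (x̄ - mu_0)^T · [...] = (3.5)·(0.36) + (-2)·(-0.6086) = 2.4771.

Step 5 — scale by n: T² = 4 · 2.4771 = 9.9086.

T² ≈ 9.9086


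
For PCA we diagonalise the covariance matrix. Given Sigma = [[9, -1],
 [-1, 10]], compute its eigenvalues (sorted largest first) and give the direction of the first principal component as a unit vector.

Step 1 — characteristic polynomial of 2×2 Sigma:
  det(Sigma - λI) = λ² - trace · λ + det = 0.
  trace = 9 + 10 = 19, det = 9·10 - (-1)² = 89.
Step 2 — discriminant:
  Δ = trace² - 4·det = 361 - 356 = 5.
Step 3 — eigenvalues:
  λ = (trace ± √Δ)/2 = (19 ± 2.2361)/2,
  λ_1 = 10.618,  λ_2 = 8.382.

Step 4 — unit eigenvector for λ_1: solve (Sigma - λ_1 I)v = 0. First row:
  (9 - 10.618)·v_x + (-1)·v_y = 0, i.e. (-1.618)·v_x + (-1)·v_y = 0,
  so v ∝ (b, λ_1 - a) = (-1, 1.618); multiply by -1 so the first entry is positive: u = (1, -1.618).
  ||u|| = √((1)² + (-1.618)²) = √(3.618) ≈ 1.9021,
  v_1 = u/||u|| ≈ (0.5257, -0.8507) (||v_1|| = 1).

λ_1 = 10.618,  λ_2 = 8.382;  v_1 ≈ (0.5257, -0.8507)


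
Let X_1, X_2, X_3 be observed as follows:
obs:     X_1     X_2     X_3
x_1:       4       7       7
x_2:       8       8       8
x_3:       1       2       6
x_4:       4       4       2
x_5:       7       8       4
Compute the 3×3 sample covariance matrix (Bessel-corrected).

Step 1 — column means:
  mean(X_1) = (4 + 8 + 1 + 4 + 7) / 5 = 24/5 = 4.8
  mean(X_2) = (7 + 8 + 2 + 4 + 8) / 5 = 29/5 = 5.8
  mean(X_3) = (7 + 8 + 6 + 2 + 4) / 5 = 27/5 = 5.4

Step 2 — sample covariance S[i,j] = (1/(n-1)) · Σ_k (x_{k,i} - mean_i) · (x_{k,j} - mean_j), with n-1 = 4.
  S[X_1,X_1] = ((-0.8)·(-0.8) + (3.2)·(3.2) + (-3.8)·(-3.8) + (-0.8)·(-0.8) + (2.2)·(2.2)) / 4 = 30.8/4 = 7.7
  S[X_1,X_2] = ((-0.8)·(1.2) + (3.2)·(2.2) + (-3.8)·(-3.8) + (-0.8)·(-1.8) + (2.2)·(2.2)) / 4 = 26.8/4 = 6.7
  S[X_1,X_3] = ((-0.8)·(1.6) + (3.2)·(2.6) + (-3.8)·(0.6) + (-0.8)·(-3.4) + (2.2)·(-1.4)) / 4 = 4.4/4 = 1.1
  S[X_2,X_2] = ((1.2)·(1.2) + (2.2)·(2.2) + (-3.8)·(-3.8) + (-1.8)·(-1.8) + (2.2)·(2.2)) / 4 = 28.8/4 = 7.2
  S[X_2,X_3] = ((1.2)·(1.6) + (2.2)·(2.6) + (-3.8)·(0.6) + (-1.8)·(-3.4) + (2.2)·(-1.4)) / 4 = 8.4/4 = 2.1
  S[X_3,X_3] = ((1.6)·(1.6) + (2.6)·(2.6) + (0.6)·(0.6) + (-3.4)·(-3.4) + (-1.4)·(-1.4)) / 4 = 23.2/4 = 5.8

S is symmetric (S[j,i] = S[i,j]). Assembling:

S = [[7.7, 6.7, 1.1],
 [6.7, 7.2, 2.1],
 [1.1, 2.1, 5.8]]


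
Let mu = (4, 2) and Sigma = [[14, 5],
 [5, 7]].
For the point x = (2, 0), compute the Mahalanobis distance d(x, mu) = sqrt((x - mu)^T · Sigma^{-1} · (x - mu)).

Step 1 — centre the observation: (x - mu) = (-2, -2).

Step 2 — invert Sigma. det(Sigma) = 14·7 - (5)² = 73.
  Sigma^{-1} = (1/det) · [[d, -b], [-b, a]] = [[0.0959, -0.0685],
 [-0.0685, 0.1918]].

Step 3 — form the quadratic (x - mu)^T · Sigma^{-1} · (x - mu):
  Sigma^{-1} · (x - mu) = (-0.0548, -0.2466).
  (x - mu)^T · [Sigma^{-1} · (x - mu)] = (-2)·(-0.0548) + (-2)·(-0.2466) = 0.6027.

Step 4 — take square root: d = √(0.6027) ≈ 0.7764.

d(x, mu) = √(0.6027) ≈ 0.7764


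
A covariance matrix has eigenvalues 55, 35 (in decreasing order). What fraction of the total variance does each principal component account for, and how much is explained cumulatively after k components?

Step 1 — total variance = trace(Sigma) = Σ λ_i = 55 + 35 = 90.

Step 2 — fraction explained by component i = λ_i / Σ λ:
  PC1: 55/90 = 0.6111
  PC2: 35/90 = 0.3889

Step 3 — cumulative fraction after k components = (λ_1 + ... + λ_k) / Σ λ:
  k = 1: 55/90 = 0.6111
  k = 2: (55 + 35)/90 = 90/90 = 1

Summary (fraction, with percent):

explained: PC1 0.6111 (61.11%), PC2 0.3889 (38.89%);  cumulative: 0.6111, 1


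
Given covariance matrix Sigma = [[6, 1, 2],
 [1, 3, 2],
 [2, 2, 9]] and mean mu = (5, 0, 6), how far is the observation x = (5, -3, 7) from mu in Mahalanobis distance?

Step 1 — centre the observation: (x - mu) = (0, -3, 1).

Step 2 — invert Sigma (cofactor / det for 3×3, or solve directly):
  Sigma^{-1} = [[0.184, -0.04, -0.032],
 [-0.04, 0.4, -0.08],
 [-0.032, -0.08, 0.136]].

Step 3 — form the quadratic (x - mu)^T · Sigma^{-1} · (x - mu):
  Sigma^{-1} · (x - mu) = (0.088, -1.28, 0.376).
  (x - mu)^T · [Sigma^{-1} · (x - mu)] = (0)·(0.088) + (-3)·(-1.28) + (1)·(0.376) = 4.216.

Step 4 — take square root: d = √(4.216) ≈ 2.0533.

d(x, mu) = √(4.216) ≈ 2.0533


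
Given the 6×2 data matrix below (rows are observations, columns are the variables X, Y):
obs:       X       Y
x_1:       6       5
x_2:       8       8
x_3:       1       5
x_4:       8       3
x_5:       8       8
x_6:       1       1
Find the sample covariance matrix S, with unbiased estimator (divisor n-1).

Step 1 — column means:
  mean(X) = (6 + 8 + 1 + 8 + 8 + 1) / 6 = 32/6 = 5.3333
  mean(Y) = (5 + 8 + 5 + 3 + 8 + 1) / 6 = 30/6 = 5

Step 2 — sample covariance S[i,j] = (1/(n-1)) · Σ_k (x_{k,i} - mean_i) · (x_{k,j} - mean_j), with n-1 = 5.
  S[X,X] = ((0.6667)·(0.6667) + (2.6667)·(2.6667) + (-4.3333)·(-4.3333) + (2.6667)·(2.6667) + (2.6667)·(2.6667) + (-4.3333)·(-4.3333)) / 5 = 59.3333/5 = 11.8667
  S[X,Y] = ((0.6667)·(0) + (2.6667)·(3) + (-4.3333)·(0) + (2.6667)·(-2) + (2.6667)·(3) + (-4.3333)·(-4)) / 5 = 28/5 = 5.6
  S[Y,Y] = ((0)·(0) + (3)·(3) + (0)·(0) + (-2)·(-2) + (3)·(3) + (-4)·(-4)) / 5 = 38/5 = 7.6

S is symmetric (S[j,i] = S[i,j]). Assembling:

S = [[11.8667, 5.6],
 [5.6, 7.6]]


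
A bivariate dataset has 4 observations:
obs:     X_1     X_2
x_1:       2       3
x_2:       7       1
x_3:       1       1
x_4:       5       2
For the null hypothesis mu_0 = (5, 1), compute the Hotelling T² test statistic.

Step 1 — sample mean vector:
  mean(X_1) = (2 + 7 + 1 + 5) / 4 = 15/4 = 3.75
  mean(X_2) = (3 + 1 + 1 + 2) / 4 = 7/4 = 1.75
  x̄ = (3.75, 1.75),  deviation x̄ - mu_0 = (3.75, 1.75) - (5, 1) = (-1.25, 0.75).

Step 2 — sample covariance matrix, S[i,j] = (1/(n-1)) · Σ_k (x_{k,i} - mean_i) · (x_{k,j} - mean_j), divisor n-1 = 3:
  S[X_1,X_1] = ((-1.75)·(-1.75) + (3.25)·(3.25) + (-2.75)·(-2.75) + (1.25)·(1.25)) / 3 = 22.75/3 = 7.5833
  S[X_1,X_2] = ((-1.75)·(1.25) + (3.25)·(-0.75) + (-2.75)·(-0.75) + (1.25)·(0.25)) / 3 = -2.25/3 = -0.75
  S[X_2,X_2] = ((1.25)·(1.25) + (-0.75)·(-0.75) + (-0.75)·(-0.75) + (0.25)·(0.25)) / 3 = 2.75/3 = 0.9167
  S = [[7.5833, -0.75],
 [-0.75, 0.9167]].

Step 3 — invert S. det(S) = 7.5833·0.9167 - (-0.75)² = 6.3889.
  S^{-1} = (1/det) · [[d, -b], [-b, a]] = [[0.1435, 0.1174],
 [0.1174, 1.187]].

Step 4 — quadratic form (x̄ - mu_0)^T · S^{-1} · (x̄ - mu_0):
  S^{-1} · (x̄ - mu_0) = (-0.0913, 0.7435),
  (x̄ - mu_0)^T · [...] = (-1.25)·(-0.0913) + (0.75)·(0.7435) = 0.6717.

Step 5 — scale by n: T² = 4 · 0.6717 = 2.687.

T² ≈ 2.687


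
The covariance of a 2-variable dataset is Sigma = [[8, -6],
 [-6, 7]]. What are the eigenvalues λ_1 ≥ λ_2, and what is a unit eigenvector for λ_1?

Step 1 — characteristic polynomial of 2×2 Sigma:
  det(Sigma - λI) = λ² - trace · λ + det = 0.
  trace = 8 + 7 = 15, det = 8·7 - (-6)² = 20.
Step 2 — discriminant:
  Δ = trace² - 4·det = 225 - 80 = 145.
Step 3 — eigenvalues:
  λ = (trace ± √Δ)/2 = (15 ± 12.0416)/2,
  λ_1 = 13.5208,  λ_2 = 1.4792.

Step 4 — unit eigenvector for λ_1: solve (Sigma - λ_1 I)v = 0. First row:
  (8 - 13.5208)·v_x + (-6)·v_y = 0, i.e. (-5.5208)·v_x + (-6)·v_y = 0,
  so v ∝ (b, λ_1 - a) = (-6, 5.5208); multiply by -1 so the first entry is positive: u = (6, -5.5208).
  ||u|| = √((6)² + (-5.5208)²) = √(66.4792) ≈ 8.1535,
  v_1 = u/||u|| ≈ (0.7359, -0.6771) (||v_1|| = 1).

λ_1 = 13.5208,  λ_2 = 1.4792;  v_1 ≈ (0.7359, -0.6771)


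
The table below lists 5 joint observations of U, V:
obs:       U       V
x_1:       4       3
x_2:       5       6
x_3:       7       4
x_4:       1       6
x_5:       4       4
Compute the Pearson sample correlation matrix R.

Step 1 — column means:
  mean(U) = (4 + 5 + 7 + 1 + 4) / 5 = 21/5 = 4.2
  mean(V) = (3 + 6 + 4 + 6 + 4) / 5 = 23/5 = 4.6

Step 2 — sample variances and covariances s[i,j] = (1/(n-1)) · Σ_k (x_{k,i} - mean_i) · (x_{k,j} - mean_j), with n-1 = 4:
  s[U,U] = ((-0.2)·(-0.2) + (0.8)·(0.8) + (2.8)·(2.8) + (-3.2)·(-3.2) + (-0.2)·(-0.2)) / 4 = 18.8/4 = 4.7
  s[U,V] = ((-0.2)·(-1.6) + (0.8)·(1.4) + (2.8)·(-0.6) + (-3.2)·(1.4) + (-0.2)·(-0.6)) / 4 = -4.6/4 = -1.15
  s[V,V] = ((-1.6)·(-1.6) + (1.4)·(1.4) + (-0.6)·(-0.6) + (1.4)·(1.4) + (-0.6)·(-0.6)) / 4 = 7.2/4 = 1.8
  Sample standard deviations s_i = √(s[i,i]):
  s(U) = √(4.7) = 2.1679
  s(V) = √(1.8) = 1.3416

Step 3 — r_{ij} = s_{ij} / (s_i · s_j):
  r[U,U] = 1 (diagonal).
  r[U,V] = -1.15 / (2.1679 · 1.3416) = -1.15 / 2.9086 = -0.3954
  r[V,V] = 1 (diagonal).

R is symmetric with unit diagonal. Assembling:

R = [[1, -0.3954],
 [-0.3954, 1]]


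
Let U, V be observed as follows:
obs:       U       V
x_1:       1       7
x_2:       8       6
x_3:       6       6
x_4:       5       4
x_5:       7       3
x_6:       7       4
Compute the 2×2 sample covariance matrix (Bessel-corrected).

Step 1 — column means:
  mean(U) = (1 + 8 + 6 + 5 + 7 + 7) / 6 = 34/6 = 5.6667
  mean(V) = (7 + 6 + 6 + 4 + 3 + 4) / 6 = 30/6 = 5

Step 2 — sample covariance S[i,j] = (1/(n-1)) · Σ_k (x_{k,i} - mean_i) · (x_{k,j} - mean_j), with n-1 = 5.
  S[U,U] = ((-4.6667)·(-4.6667) + (2.3333)·(2.3333) + (0.3333)·(0.3333) + (-0.6667)·(-0.6667) + (1.3333)·(1.3333) + (1.3333)·(1.3333)) / 5 = 31.3333/5 = 6.2667
  S[U,V] = ((-4.6667)·(2) + (2.3333)·(1) + (0.3333)·(1) + (-0.6667)·(-1) + (1.3333)·(-2) + (1.3333)·(-1)) / 5 = -10/5 = -2
  S[V,V] = ((2)·(2) + (1)·(1) + (1)·(1) + (-1)·(-1) + (-2)·(-2) + (-1)·(-1)) / 5 = 12/5 = 2.4

S is symmetric (S[j,i] = S[i,j]). Assembling:

S = [[6.2667, -2],
 [-2, 2.4]]


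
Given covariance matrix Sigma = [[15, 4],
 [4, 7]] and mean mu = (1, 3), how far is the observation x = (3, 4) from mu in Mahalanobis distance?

Step 1 — centre the observation: (x - mu) = (2, 1).

Step 2 — invert Sigma. det(Sigma) = 15·7 - (4)² = 89.
  Sigma^{-1} = (1/det) · [[d, -b], [-b, a]] = [[0.0787, -0.0449],
 [-0.0449, 0.1685]].

Step 3 — form the quadratic (x - mu)^T · Sigma^{-1} · (x - mu):
  Sigma^{-1} · (x - mu) = (0.1124, 0.0787).
  (x - mu)^T · [Sigma^{-1} · (x - mu)] = (2)·(0.1124) + (1)·(0.0787) = 0.3034.

Step 4 — take square root: d = √(0.3034) ≈ 0.5508.

d(x, mu) = √(0.3034) ≈ 0.5508


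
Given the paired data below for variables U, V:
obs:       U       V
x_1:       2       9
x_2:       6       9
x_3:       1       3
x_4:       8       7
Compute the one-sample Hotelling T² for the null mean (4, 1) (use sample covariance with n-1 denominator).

Step 1 — sample mean vector:
  mean(U) = (2 + 6 + 1 + 8) / 4 = 17/4 = 4.25
  mean(V) = (9 + 9 + 3 + 7) / 4 = 28/4 = 7
  x̄ = (4.25, 7),  deviation x̄ - mu_0 = (4.25, 7) - (4, 1) = (0.25, 6).

Step 2 — sample covariance matrix, S[i,j] = (1/(n-1)) · Σ_k (x_{k,i} - mean_i) · (x_{k,j} - mean_j), divisor n-1 = 3:
  S[U,U] = ((-2.25)·(-2.25) + (1.75)·(1.75) + (-3.25)·(-3.25) + (3.75)·(3.75)) / 3 = 32.75/3 = 10.9167
  S[U,V] = ((-2.25)·(2) + (1.75)·(2) + (-3.25)·(-4) + (3.75)·(0)) / 3 = 12/3 = 4
  S[V,V] = ((2)·(2) + (2)·(2) + (-4)·(-4) + (0)·(0)) / 3 = 24/3 = 8
  S = [[10.9167, 4],
 [4, 8]].

Step 3 — invert S. det(S) = 10.9167·8 - (4)² = 71.3333.
  S^{-1} = (1/det) · [[d, -b], [-b, a]] = [[0.1121, -0.0561],
 [-0.0561, 0.153]].

Step 4 — quadratic form (x̄ - mu_0)^T · S^{-1} · (x̄ - mu_0):
  S^{-1} · (x̄ - mu_0) = (-0.3084, 0.9042),
  (x̄ - mu_0)^T · [...] = (0.25)·(-0.3084) + (6)·(0.9042) = 5.3481.

Step 5 — scale by n: T² = 4 · 5.3481 = 21.3925.

T² ≈ 21.3925
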